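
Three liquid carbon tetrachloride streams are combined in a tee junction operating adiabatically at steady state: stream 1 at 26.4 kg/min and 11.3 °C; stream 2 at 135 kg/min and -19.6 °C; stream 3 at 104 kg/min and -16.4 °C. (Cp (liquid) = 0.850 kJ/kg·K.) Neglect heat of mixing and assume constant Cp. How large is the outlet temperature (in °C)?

T_out = -15.3 °C

Energy balance with Q = 0: Σ ṁᵢCp,ᵢ(T_out − Tᵢ) = 0
Σ ṁᵢCp,ᵢTᵢ = 26.4×0.850×11.3 + 135×0.850×-19.6 + 104×0.850×-16.4 = -3445.3
Σ ṁᵢCp,ᵢ = 26.4×0.850 + 135×0.850 + 104×0.850 = 225.59
T_out = -3445.3 / 225.59 = -15.272 °C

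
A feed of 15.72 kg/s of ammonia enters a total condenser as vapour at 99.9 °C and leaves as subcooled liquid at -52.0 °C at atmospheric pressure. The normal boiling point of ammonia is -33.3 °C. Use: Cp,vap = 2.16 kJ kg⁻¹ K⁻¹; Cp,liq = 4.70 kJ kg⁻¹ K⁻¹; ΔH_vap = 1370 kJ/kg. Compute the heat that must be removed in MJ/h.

Q_c = 98800 MJ/h

vapour 99.9→-33.3 °C: -287.71 kJ/kg
condensation at -33.3 °C: -1370 kJ/kg
liquid -33.3→-52.0 °C: -87.89 kJ/kg
Δh = -287.71 + -1370 + -87.89 = -1745.6 kJ/kg
Q = ṁ·Δh = 15.72 kg/s × -1745.6 kJ/kg = -27441 kJ/s
|Q| = 27441 kW = 98787 MJ/h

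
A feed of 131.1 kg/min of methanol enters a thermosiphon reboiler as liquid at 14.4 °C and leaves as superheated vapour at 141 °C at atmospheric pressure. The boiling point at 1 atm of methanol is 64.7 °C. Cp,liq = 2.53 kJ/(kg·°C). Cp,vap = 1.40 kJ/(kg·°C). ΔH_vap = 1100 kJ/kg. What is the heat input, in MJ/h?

liquid 14.4→64.7 °C: 127.26 kJ/kg
vaporisation at 64.7 °C: 1100 kJ/kg
vapour 64.7→141 °C: 106.82 kJ/kg
Δh = 127.26 + 1100 + 106.82 = 1334.1 kJ/kg
Q = ṁ·Δh = 131.1 kg/min × 1334.1 kJ/kg = 174900 kJ/min
|Q| = 2915 kW = 10494 MJ/h

Q = 10500 MJ/h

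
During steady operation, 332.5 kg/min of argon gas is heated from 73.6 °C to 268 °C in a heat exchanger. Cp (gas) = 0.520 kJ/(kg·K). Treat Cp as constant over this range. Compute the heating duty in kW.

Q = ṁ·Cp·ΔT = 332.5 × 0.520 × (268 − 73.6) = 33612 kJ/min
Converting: 33612 / 60 s = 560.2 kW

Q = 560 kW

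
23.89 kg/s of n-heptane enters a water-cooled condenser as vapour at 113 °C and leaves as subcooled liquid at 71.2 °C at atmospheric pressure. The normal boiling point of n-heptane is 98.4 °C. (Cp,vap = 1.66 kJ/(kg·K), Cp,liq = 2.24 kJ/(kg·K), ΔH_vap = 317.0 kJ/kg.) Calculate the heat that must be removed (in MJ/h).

Q_c = 34600 MJ/h

vapour 113→98.4 °C: -24.236 kJ/kg
condensation at 98.4 °C: -317 kJ/kg
liquid 98.4→71.2 °C: -60.928 kJ/kg
Δh = -24.236 + -317 + -60.928 = -402.16 kJ/kg
Q = ṁ·Δh = 23.89 kg/s × -402.16 kJ/kg = -9607.7 kJ/s
|Q| = 9607.7 kW = 34588 MJ/h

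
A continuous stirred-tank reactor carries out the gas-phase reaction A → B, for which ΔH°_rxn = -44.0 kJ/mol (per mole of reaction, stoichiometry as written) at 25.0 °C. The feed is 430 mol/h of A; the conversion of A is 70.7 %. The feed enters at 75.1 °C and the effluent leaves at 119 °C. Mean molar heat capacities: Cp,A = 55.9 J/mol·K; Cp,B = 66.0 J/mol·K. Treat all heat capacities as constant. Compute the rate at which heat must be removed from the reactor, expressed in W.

Q_out = 3340 W

Extent of reaction ξ = 0.707 × 430 = 304.01 mol/h
Reaction term: ξ·ΔH°_rxn = 304.01 × -44.0 = -13376 kJ/h
Sensible, feed 75.1→25 °C: -1204.3 kJ/h
Outlet flows (mol/h): A 125.99, B 304.01
Sensible, products 25→119 °C: 2548.1 kJ/h
Q = ΔH = -12033 kJ/h = -3.3424 kW
Heat removed = 3342.4 W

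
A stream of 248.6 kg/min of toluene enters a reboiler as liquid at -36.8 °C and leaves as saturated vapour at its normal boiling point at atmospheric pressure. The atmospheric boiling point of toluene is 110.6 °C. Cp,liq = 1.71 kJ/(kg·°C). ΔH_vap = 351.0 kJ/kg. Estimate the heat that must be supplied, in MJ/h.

Q = 9000 MJ/h

liquid -36.8→110.6 °C: 252.05 kJ/kg
vaporisation at 110.6 °C: 351 kJ/kg
Δh = 252.05 + 351 = 603.05 kJ/kg
Q = ṁ·Δh = 248.6 kg/min × 603.05 kJ/kg = 149920 kJ/min
|Q| = 2498.7 kW = 8995.2 MJ/h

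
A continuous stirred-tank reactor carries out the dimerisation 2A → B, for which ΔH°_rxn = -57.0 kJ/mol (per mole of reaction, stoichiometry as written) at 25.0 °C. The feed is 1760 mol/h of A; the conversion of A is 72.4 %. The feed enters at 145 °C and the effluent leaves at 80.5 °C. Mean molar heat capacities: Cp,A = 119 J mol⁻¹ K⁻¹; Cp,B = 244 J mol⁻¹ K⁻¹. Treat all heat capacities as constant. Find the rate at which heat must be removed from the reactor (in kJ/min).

Q_out = 827 kJ/min

Extent of reaction ξ = 0.724 × 1760 / 2 = 637.12 mol/h
Reaction term: ξ·ΔH°_rxn = 637.12 × -57.0 = -36316 kJ/h
Sensible, feed 145→25 °C: -25133 kJ/h
Outlet flows (mol/h): A 485.76, B 637.12
Sensible, products 25→80.5 °C: 11836 kJ/h
Q = ΔH = -49613 kJ/h = -13.781 kW
Heat removed = 826.88 kJ/min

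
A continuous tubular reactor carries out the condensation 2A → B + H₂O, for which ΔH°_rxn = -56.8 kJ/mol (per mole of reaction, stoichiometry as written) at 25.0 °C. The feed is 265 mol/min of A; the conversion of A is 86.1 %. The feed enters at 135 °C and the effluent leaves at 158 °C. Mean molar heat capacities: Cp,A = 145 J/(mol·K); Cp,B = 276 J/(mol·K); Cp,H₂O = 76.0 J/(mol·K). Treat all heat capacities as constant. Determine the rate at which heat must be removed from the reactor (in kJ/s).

Extent of reaction ξ = 0.861 × 265 / 2 = 114.08 mol/min
Reaction term: ξ·ΔH°_rxn = 114.08 × -56.8 = -6479.9 kJ/min
Sensible, feed 135→25 °C: -4226.8 kJ/min
Outlet flows (mol/min): A 36.835, B 114.08, H₂O 114.08
Sensible, products 25→158 °C: 6051.2 kJ/min
Q = ΔH = -4655.4 kJ/min = -77.59 kW
Heat removed = 77.59 kJ/s

Q_out = 77.6 kJ/s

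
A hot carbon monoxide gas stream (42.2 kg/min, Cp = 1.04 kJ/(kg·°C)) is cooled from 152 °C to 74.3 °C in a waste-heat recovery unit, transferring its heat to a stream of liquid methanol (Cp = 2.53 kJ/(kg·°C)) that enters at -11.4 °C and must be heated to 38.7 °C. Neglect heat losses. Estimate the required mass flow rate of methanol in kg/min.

Heat released by hot stream: Q = 42.2 × 1.04 × (152 − 74.3) = 3410.1 kJ/min
Energy balance on cold side (adiabatic exchanger): Q = ṁ_c·Cp_c·(T_c,out − T_c,in)
ṁ_c = 3410.1 / [2.53 × (38.7 − -11.4)] = 26.903 kg/min

ṁ_c = 26.9 kg/min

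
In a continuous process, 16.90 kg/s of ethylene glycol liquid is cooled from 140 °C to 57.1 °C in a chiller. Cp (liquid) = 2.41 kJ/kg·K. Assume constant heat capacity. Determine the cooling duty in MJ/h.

Q_c = 12200 MJ/h

Q = ṁ·Cp·ΔT = 16.90 × 2.41 × (57.1 − 140) = -3376.4 kJ/s
Cooling duty = 12155 MJ/h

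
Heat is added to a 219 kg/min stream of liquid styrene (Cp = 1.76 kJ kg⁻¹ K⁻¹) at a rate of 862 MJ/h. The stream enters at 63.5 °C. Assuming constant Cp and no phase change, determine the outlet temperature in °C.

T_out = 101 °C

Q = 862 MJ/h = 14367 kJ/min
ΔT = Q/(ṁ·Cp) = 14367/(219×1.76) = 37.273 K
T_out = 63.5 + 37.273 = 100.77 °C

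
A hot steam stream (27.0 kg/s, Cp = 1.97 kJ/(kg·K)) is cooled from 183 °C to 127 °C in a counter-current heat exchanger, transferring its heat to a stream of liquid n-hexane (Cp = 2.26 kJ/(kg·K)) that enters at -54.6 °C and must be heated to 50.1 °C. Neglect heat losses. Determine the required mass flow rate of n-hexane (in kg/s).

ṁ_c = 12.6 kg/s

Heat released by hot stream: Q = 27.0 × 1.97 × (183 − 127) = 2978.6 kJ/s
Energy balance on cold side (adiabatic exchanger): Q = ṁ_c·Cp_c·(T_c,out − T_c,in)
ṁ_c = 2978.6 / [2.26 × (50.1 − -54.6)] = 12.588 kg/s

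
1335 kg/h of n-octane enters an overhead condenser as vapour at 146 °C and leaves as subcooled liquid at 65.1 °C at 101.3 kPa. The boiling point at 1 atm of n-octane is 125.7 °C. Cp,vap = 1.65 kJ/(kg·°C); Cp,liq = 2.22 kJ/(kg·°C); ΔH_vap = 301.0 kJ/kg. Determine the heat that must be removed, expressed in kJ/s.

vapour 146→125.7 °C: -33.495 kJ/kg
condensation at 125.7 °C: -301 kJ/kg
liquid 125.7→65.1 °C: -134.53 kJ/kg
Δh = -33.495 + -301 + -134.53 = -469.03 kJ/kg
Q = ṁ·Δh = 1335 kg/h × -469.03 kJ/kg = -626150 kJ/h
|Q| = 173.93 kW

Q_c = 174 kJ/s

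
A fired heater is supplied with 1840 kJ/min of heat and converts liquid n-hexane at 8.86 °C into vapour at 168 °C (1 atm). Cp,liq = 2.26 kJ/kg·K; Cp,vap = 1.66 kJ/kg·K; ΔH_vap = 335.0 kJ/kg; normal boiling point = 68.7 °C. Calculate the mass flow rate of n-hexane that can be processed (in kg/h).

Δh = 2.26×(68.7−8.86) + 335.0 + 1.66×(168−68.7) = 635.08 kJ/kg
Q = 1840 kJ/min = 30.667 kJ/s = 110400 kJ/h
ṁ = Q/Δh = 110400 / 635.08 = 173.84 kg/h

ṁ = 174 kg/h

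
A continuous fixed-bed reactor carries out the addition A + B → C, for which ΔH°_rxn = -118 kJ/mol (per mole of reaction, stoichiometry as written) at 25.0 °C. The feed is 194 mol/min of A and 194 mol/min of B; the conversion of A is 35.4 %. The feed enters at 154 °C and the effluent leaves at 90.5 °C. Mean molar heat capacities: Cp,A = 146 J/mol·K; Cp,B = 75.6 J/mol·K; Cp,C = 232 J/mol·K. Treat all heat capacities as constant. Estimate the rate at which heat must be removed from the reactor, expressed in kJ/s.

Extent of reaction ξ = 0.354 × 194 = 68.676 mol/min
Reaction term: ξ·ΔH°_rxn = 68.676 × -118 = -8103.8 kJ/min
Sensible, feed 154→25 °C: -5545.8 kJ/min
Outlet flows (mol/min): A 125.32, B 125.32, C 68.676
Sensible, products 25→90.5 °C: 2862.7 kJ/min
Q = ΔH = -10787 kJ/min = -179.78 kW
Heat removed = 179.78 kJ/s

Q_out = 180 kJ/s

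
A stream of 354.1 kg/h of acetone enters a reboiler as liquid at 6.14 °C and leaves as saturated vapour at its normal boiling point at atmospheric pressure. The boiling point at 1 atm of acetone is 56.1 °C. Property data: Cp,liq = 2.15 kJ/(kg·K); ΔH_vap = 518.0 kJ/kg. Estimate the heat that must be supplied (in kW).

Q = 61.5 kW

liquid 6.14→56.1 °C: 107.41 kJ/kg
vaporisation at 56.1 °C: 518 kJ/kg
Δh = 107.41 + 518 = 625.41 kJ/kg
Q = ṁ·Δh = 354.1 kg/h × 625.41 kJ/kg = 221460 kJ/h
|Q| = 61.516 kW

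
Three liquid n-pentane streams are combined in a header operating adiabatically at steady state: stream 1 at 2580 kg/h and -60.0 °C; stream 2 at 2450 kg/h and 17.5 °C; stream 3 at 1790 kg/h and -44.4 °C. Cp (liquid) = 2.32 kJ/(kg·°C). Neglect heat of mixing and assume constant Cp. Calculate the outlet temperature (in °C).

T_out = -28.1 °C

Adiabatic, steady state ⇒ Σ ṁᵢCp,ᵢ(T_out − Tᵢ) = 0
T_out = Σ ṁᵢCp,ᵢTᵢ / Σ ṁᵢCp,ᵢ
      = -444050 / 15822 = -28.065 °C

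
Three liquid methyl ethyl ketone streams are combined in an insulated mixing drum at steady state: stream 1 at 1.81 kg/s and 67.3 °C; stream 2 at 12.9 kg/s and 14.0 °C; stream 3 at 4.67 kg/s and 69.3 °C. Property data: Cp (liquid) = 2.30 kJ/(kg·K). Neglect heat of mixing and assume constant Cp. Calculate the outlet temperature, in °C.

No heat crosses the boundary, so H_out = H_in.
T_out = Σ ṁᵢCp,ᵢTᵢ / Σ ṁᵢCp,ᵢ
      = 1439.9 / 44.574 = 32.304 °C

T_out = 32.3 °C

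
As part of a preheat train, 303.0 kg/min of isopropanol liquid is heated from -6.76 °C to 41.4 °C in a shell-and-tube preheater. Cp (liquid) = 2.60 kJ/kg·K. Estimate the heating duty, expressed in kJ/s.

Q = ṁ·Cp·ΔT = 303.0 × 2.60 × (41.4 − -6.76) = 37940 kJ/min
Converting: 37940 / 60 s = 632.34 kW

Q = 632 kJ/s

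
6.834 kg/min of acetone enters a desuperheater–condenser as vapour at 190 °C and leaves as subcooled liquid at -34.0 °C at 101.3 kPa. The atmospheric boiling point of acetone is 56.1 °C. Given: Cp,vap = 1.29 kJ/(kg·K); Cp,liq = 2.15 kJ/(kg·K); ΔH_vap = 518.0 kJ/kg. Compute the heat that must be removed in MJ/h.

vapour 190→56.1 °C: -172.73 kJ/kg
condensation at 56.1 °C: -518 kJ/kg
liquid 56.1→-34.0 °C: -193.71 kJ/kg
Δh = -172.73 + -518 + -193.71 = -884.45 kJ/kg
Q = ṁ·Δh = 6.834 kg/min × -884.45 kJ/kg = -6044.3 kJ/min
|Q| = 100.74 kW = 362.66 MJ/h

Q_c = 363 MJ/h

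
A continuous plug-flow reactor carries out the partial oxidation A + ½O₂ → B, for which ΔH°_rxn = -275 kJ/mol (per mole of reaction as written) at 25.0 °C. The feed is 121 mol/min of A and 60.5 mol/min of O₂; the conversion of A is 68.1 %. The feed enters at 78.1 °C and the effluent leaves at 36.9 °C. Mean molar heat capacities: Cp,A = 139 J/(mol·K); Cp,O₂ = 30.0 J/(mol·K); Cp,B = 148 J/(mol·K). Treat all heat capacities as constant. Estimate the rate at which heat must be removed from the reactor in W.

Extent of reaction ξ = 0.681 × 121 = 82.401 mol/min
Reaction term: ξ·ΔH°_rxn = 82.401 × -275 = -22660 kJ/min
Sensible, feed 78.1→25 °C: -989.47 kJ/min
Outlet flows (mol/min): A 38.599, O₂ 19.299, B 82.401
Sensible, products 25→36.9 °C: 215.86 kJ/min
Q = ΔH = -23434 kJ/min = -390.56 kW
Heat removed = 390560 W

Q_out = 391000 W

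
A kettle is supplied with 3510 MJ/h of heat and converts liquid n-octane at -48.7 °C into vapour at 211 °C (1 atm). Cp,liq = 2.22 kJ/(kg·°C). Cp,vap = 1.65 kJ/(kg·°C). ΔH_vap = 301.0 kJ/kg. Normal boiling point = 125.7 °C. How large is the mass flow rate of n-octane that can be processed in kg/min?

Δh = 2.22×(125.7−-48.7) + 301.0 + 1.65×(211−125.7) = 828.91 kJ/kg
Q = 3510 MJ/h = 975 kJ/s = 58500 kJ/min
ṁ = Q/Δh = 58500 / 828.91 = 70.574 kg/min

ṁ = 70.6 kg/min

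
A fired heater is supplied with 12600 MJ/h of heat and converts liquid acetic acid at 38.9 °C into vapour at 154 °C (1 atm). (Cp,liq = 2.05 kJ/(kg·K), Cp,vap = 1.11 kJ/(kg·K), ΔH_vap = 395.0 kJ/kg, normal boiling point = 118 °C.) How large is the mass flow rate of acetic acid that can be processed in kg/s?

Δh = 2.05×(118−38.9) + 395.0 + 1.11×(154−118) = 597.12 kJ/kg
Q = 12600 MJ/h = 3500 kJ/s = 3500 kJ/s
ṁ = Q/Δh = 3500 / 597.12 = 5.8615 kg/s

ṁ = 5.86 kg/s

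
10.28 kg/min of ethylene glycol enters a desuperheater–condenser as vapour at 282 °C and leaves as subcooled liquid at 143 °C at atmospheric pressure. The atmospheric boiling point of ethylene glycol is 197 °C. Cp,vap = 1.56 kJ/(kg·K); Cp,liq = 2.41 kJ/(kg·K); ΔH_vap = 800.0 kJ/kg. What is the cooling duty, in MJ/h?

Q_c = 655 MJ/h

vapour 282→197 °C: -132.6 kJ/kg
condensation at 197 °C: -800 kJ/kg
liquid 197→143 °C: -130.14 kJ/kg
Δh = -132.6 + -800 + -130.14 = -1062.7 kJ/kg
Q = ṁ·Δh = 10.28 kg/min × -1062.7 kJ/kg = -10925 kJ/min
|Q| = 182.08 kW = 655.5 MJ/h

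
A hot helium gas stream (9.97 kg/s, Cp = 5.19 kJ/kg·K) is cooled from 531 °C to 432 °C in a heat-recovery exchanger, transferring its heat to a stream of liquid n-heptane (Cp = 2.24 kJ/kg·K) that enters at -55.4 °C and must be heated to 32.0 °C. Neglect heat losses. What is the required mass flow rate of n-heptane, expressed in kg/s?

ṁ_c = 26.2 kg/s

Heat released by hot stream: Q = 9.97 × 5.19 × (531 − 432) = 5122.7 kJ/s
Energy balance on cold side (adiabatic exchanger): Q = ṁ_c·Cp_c·(T_c,out − T_c,in)
ṁ_c = 5122.7 / [2.24 × (32.0 − -55.4)] = 26.166 kg/s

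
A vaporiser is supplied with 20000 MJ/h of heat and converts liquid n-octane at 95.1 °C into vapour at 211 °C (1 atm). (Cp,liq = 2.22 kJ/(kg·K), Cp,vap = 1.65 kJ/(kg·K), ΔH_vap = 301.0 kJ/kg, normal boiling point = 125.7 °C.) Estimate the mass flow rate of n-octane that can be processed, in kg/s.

Δh = 2.22×(125.7−95.1) + 301.0 + 1.65×(211−125.7) = 509.68 kJ/kg
Q = 20000 MJ/h = 5555.6 kJ/s = 5555.6 kJ/s
ṁ = Q/Δh = 5555.6 / 509.68 = 10.9 kg/s

ṁ = 10.9 kg/s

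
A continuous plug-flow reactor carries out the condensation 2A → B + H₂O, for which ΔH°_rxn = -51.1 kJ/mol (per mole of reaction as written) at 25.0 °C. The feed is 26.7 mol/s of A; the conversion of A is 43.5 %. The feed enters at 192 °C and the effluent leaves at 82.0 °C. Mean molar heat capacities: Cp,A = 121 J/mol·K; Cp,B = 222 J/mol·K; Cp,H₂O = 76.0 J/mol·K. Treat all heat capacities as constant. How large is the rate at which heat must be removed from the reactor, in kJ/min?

Extent of reaction ξ = 0.435 × 26.7 / 2 = 5.8072 mol/s
Reaction term: ξ·ΔH°_rxn = 5.8072 × -51.1 = -296.75 kJ/s
Sensible, feed 192→25 °C: -539.53 kJ/s
Outlet flows (mol/s): A 15.085, B 5.8072, H₂O 5.8072
Sensible, products 25→82.0 °C: 202.69 kJ/s
Q = ΔH = -633.59 kJ/s = -633.59 kW
Heat removed = 38015 kJ/min

Q_out = 38000 kJ/min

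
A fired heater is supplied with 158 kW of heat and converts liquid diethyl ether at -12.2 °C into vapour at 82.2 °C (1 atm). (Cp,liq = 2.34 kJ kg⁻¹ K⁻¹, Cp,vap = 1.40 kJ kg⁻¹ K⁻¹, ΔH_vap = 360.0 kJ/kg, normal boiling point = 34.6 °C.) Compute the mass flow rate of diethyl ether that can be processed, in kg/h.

Δh = 2.34×(34.6−-12.2) + 360.0 + 1.40×(82.2−34.6) = 536.15 kJ/kg
Q = 158 kW = 158 kJ/s = 568800 kJ/h
ṁ = Q/Δh = 568800 / 536.15 = 1060.9 kg/h

ṁ = 1060 kg/h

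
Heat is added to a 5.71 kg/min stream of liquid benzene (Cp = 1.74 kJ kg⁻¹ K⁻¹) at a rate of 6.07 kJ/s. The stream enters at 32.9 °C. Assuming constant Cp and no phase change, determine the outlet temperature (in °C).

T_out = 69.6 °C

Q = 6.07 kJ/s = 364.2 kJ/min
ΔT = Q/(ṁ·Cp) = 364.2/(5.71×1.74) = 36.657 K
T_out = 32.9 + 36.657 = 69.557 °C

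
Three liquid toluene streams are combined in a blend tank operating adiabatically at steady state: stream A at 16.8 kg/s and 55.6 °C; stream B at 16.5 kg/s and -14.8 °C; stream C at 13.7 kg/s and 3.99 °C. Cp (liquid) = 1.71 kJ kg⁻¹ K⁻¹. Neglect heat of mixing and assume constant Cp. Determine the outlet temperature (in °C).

No heat crosses the boundary, so H_out = H_in.
T_out = Σ ṁᵢCp,ᵢTᵢ / Σ ṁᵢCp,ᵢ
      = 1273.2 / 80.37 = 15.841 °C

T_out = 15.8 °C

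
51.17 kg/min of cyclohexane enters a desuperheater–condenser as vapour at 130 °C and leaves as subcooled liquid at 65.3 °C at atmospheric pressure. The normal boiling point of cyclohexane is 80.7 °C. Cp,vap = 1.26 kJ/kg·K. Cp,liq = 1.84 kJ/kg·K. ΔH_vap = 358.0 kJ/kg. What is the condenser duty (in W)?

vapour 130→80.7 °C: -62.118 kJ/kg
condensation at 80.7 °C: -358 kJ/kg
liquid 80.7→65.3 °C: -28.336 kJ/kg
Δh = -62.118 + -358 + -28.336 = -448.45 kJ/kg
Q = ṁ·Δh = 51.17 kg/min × -448.45 kJ/kg = -22947 kJ/min
|Q| = 382.46 kW = 382460 W

Q_c = 382000 W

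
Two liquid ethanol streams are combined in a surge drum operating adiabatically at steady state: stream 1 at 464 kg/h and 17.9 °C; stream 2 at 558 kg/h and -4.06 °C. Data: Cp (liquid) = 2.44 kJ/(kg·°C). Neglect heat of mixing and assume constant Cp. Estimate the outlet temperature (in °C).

T_out = 5.91 °C

Energy balance with Q = 0: Σ ṁᵢCp,ᵢ(T_out − Tᵢ) = 0
Σ ṁᵢCp,ᵢTᵢ = 464×2.44×17.9 + 558×2.44×-4.06 = 14738
Σ ṁᵢCp,ᵢ = 464×2.44 + 558×2.44 = 2493.7
T_out = 14738 / 2493.7 = 5.9101 °C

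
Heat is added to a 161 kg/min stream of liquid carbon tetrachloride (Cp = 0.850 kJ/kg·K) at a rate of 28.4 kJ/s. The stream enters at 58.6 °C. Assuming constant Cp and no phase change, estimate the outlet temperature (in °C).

Q = 28.4 kJ/s = 1704 kJ/min
ΔT = Q/(ṁ·Cp) = 1704/(161×0.850) = 12.452 K
T_out = 58.6 + 12.452 = 71.052 °C

T_out = 71.1 °C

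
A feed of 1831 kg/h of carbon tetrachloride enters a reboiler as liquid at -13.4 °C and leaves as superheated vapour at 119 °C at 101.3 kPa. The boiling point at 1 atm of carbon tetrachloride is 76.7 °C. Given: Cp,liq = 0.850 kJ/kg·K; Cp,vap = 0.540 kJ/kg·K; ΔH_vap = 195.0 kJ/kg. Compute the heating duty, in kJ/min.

Q = 8980 kJ/min

liquid -13.4→76.7 °C: 76.585 kJ/kg
vaporisation at 76.7 °C: 195 kJ/kg
vapour 76.7→119 °C: 22.842 kJ/kg
Δh = 76.585 + 195 + 22.842 = 294.43 kJ/kg
Q = ṁ·Δh = 1831 kg/h × 294.43 kJ/kg = 539100 kJ/h
|Q| = 149.75 kW = 8984.9 kJ/min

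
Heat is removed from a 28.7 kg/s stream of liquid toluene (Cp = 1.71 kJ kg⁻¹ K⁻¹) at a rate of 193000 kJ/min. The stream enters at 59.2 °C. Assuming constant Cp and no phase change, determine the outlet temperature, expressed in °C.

Q = 193000 kJ/min = 3216.7 kJ/s
ΔT = Q/(ṁ·Cp) = 3216.7/(28.7×1.71) = 65.543 K
T_out = 59.2 − 65.543 = -6.3433 °C

T_out = -6.34 °C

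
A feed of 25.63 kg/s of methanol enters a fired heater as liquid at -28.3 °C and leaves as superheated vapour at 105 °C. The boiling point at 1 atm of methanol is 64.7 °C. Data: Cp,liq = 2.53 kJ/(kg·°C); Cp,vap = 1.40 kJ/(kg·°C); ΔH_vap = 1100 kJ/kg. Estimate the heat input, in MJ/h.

Q = 128000 MJ/h

liquid -28.3→64.7 °C: 235.29 kJ/kg
vaporisation at 64.7 °C: 1100 kJ/kg
vapour 64.7→105 °C: 56.42 kJ/kg
Δh = 235.29 + 1100 + 56.42 = 1391.7 kJ/kg
Q = ṁ·Δh = 25.63 kg/s × 1391.7 kJ/kg = 35670 kJ/s
|Q| = 35670 kW = 128410 MJ/h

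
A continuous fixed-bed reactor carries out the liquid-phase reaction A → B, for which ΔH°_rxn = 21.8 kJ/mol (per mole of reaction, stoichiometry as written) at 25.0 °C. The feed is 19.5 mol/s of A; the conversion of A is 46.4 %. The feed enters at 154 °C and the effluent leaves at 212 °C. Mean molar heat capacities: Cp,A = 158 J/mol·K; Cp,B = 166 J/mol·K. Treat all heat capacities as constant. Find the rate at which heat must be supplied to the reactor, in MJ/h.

Extent of reaction ξ = 0.464 × 19.5 = 9.048 mol/s
Reaction term: ξ·ΔH°_rxn = 9.048 × 21.8 = 197.25 kJ/s
Sensible, feed 154→25 °C: -397.45 kJ/s
Outlet flows (mol/s): A 10.452, B 9.048
Sensible, products 25→212 °C: 589.68 kJ/s
Q = ΔH = 389.48 kJ/s = 389.48 kW
Heat supplied = 1402.1 MJ/h

Q_in = 1400 MJ/h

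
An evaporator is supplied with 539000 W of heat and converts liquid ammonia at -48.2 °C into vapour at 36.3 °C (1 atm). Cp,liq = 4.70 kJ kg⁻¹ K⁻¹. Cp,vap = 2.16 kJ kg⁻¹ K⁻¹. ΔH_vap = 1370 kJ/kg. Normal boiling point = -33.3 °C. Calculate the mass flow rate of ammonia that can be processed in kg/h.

ṁ = 1220 kg/h

Δh = 4.70×(-33.3−-48.2) + 1370 + 2.16×(36.3−-33.3) = 1590.4 kJ/kg
Q = 539000 W = 539 kJ/s = 1.9404e+06 kJ/h
ṁ = Q/Δh = 1.9404e+06 / 1590.4 = 1220.1 kg/h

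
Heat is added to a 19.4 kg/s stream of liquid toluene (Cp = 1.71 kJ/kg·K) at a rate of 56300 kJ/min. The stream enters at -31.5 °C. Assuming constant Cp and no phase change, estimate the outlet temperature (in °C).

Q = 56300 kJ/min = 938.33 kJ/s
ΔT = Q/(ṁ·Cp) = 938.33/(19.4×1.71) = 28.285 K
T_out = -31.5 + 28.285 = -3.2148 °C

T_out = -3.21 °C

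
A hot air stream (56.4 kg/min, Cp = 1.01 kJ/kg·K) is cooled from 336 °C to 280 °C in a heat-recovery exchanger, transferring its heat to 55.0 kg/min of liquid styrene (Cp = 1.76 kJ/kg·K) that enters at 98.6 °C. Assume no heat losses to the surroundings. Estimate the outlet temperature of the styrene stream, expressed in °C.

T_c,out = 132 °C

Heat released by hot stream: Q = 56.4 × 1.01 × (336 − 280) = 3190 kJ/min
Energy balance on cold side (adiabatic exchanger): Q = ṁ_c·Cp_c·(T_c,out − T_c,in)
T_c,out = 98.6 + 3190/(55.0 × 1.76) = 131.55 °C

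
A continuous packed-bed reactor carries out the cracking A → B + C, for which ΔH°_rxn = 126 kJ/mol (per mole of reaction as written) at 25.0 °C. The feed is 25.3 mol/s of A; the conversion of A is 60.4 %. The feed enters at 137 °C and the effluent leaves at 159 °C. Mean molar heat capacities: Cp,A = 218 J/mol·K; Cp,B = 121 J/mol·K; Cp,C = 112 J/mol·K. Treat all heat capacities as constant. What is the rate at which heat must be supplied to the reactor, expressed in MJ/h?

Extent of reaction ξ = 0.604 × 25.3 = 15.281 mol/s
Reaction term: ξ·ΔH°_rxn = 15.281 × 126 = 1925.4 kJ/s
Sensible, feed 137→25 °C: -617.72 kJ/s
Outlet flows (mol/s): A 10.019, B 15.281, C 15.281
Sensible, products 25→159 °C: 769.78 kJ/s
Q = ΔH = 2077.5 kJ/s = 2077.5 kW
Heat supplied = 7478.9 MJ/h

Q_in = 7480 MJ/h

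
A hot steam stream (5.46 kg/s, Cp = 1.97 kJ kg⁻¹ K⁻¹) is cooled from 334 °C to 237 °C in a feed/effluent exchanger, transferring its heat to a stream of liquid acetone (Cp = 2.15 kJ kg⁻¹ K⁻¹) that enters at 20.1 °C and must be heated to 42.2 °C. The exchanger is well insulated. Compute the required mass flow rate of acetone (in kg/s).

ṁ_c = 22.0 kg/s

Heat released by hot stream: Q = 5.46 × 1.97 × (334 − 237) = 1043.4 kJ/s
Energy balance on cold side (adiabatic exchanger): Q = ṁ_c·Cp_c·(T_c,out − T_c,in)
ṁ_c = 1043.4 / [2.15 × (42.2 − 20.1)] = 21.958 kg/s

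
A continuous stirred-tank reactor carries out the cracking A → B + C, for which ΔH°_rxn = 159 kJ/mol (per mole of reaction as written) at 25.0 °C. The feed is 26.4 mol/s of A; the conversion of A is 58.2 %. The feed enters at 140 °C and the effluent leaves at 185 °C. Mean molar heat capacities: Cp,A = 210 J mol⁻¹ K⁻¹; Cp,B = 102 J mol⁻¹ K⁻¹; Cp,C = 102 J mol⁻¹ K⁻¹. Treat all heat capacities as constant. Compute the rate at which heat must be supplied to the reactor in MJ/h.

Extent of reaction ξ = 0.582 × 26.4 = 15.365 mol/s
Reaction term: ξ·ΔH°_rxn = 15.365 × 159 = 2443 kJ/s
Sensible, feed 140→25 °C: -637.56 kJ/s
Outlet flows (mol/s): A 11.035, B 15.365, C 15.365
Sensible, products 25→185 °C: 872.29 kJ/s
Q = ΔH = 2677.7 kJ/s = 2677.7 kW
Heat supplied = 9639.8 MJ/h

Q_in = 9640 MJ/h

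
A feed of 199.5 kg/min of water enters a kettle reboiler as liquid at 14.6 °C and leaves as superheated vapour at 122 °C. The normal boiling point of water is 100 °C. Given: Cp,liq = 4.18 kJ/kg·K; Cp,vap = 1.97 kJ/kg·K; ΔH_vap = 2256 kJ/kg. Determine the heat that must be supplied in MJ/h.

Q = 31800 MJ/h

liquid 14.6→100 °C: 356.97 kJ/kg
vaporisation at 100 °C: 2256 kJ/kg
vapour 100→122 °C: 43.34 kJ/kg
Δh = 356.97 + 2256 + 43.34 = 2656.3 kJ/kg
Q = ṁ·Δh = 199.5 kg/min × 2656.3 kJ/kg = 529930 kJ/min
|Q| = 8832.2 kW = 31796 MJ/h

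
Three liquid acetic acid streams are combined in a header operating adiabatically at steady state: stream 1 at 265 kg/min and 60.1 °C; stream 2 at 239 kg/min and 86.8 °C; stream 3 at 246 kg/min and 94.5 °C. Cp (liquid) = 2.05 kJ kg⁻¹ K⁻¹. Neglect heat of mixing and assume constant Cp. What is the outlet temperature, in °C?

T_out = 79.9 °C

Energy balance with Q = 0: Σ ṁᵢCp,ᵢ(T_out − Tᵢ) = 0
T_out = Σ ṁᵢCp,ᵢTᵢ / Σ ṁᵢCp,ᵢ
      = 122830 / 1537.5 = 79.892 °C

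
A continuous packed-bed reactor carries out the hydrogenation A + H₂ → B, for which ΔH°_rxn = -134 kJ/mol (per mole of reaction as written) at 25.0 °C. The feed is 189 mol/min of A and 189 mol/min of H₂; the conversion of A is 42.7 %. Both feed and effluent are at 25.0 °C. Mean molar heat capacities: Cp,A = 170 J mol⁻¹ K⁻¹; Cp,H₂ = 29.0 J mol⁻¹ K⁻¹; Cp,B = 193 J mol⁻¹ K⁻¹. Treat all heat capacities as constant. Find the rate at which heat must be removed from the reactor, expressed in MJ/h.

Extent of reaction ξ = 0.427 × 189 = 80.703 mol/min
Reaction term: ξ·ΔH°_rxn = 80.703 × -134 = -10814 kJ/min
Q = ΔH = -10814 kJ/min = -180.24 kW
Heat removed = 648.85 MJ/h

Q_out = 649 MJ/h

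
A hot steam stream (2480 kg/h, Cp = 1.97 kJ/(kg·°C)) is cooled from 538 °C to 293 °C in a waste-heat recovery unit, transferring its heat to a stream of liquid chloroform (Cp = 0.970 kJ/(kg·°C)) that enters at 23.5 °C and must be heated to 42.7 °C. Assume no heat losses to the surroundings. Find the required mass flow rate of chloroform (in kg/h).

ṁ_c = 64300 kg/h

Heat released by hot stream: Q = 2480 × 1.97 × (538 − 293) = 1.197e+06 kJ/h
Energy balance on cold side (adiabatic exchanger): Q = ṁ_c·Cp_c·(T_c,out − T_c,in)
ṁ_c = 1.197e+06 / [0.970 × (42.7 − 23.5)] = 64270 kg/h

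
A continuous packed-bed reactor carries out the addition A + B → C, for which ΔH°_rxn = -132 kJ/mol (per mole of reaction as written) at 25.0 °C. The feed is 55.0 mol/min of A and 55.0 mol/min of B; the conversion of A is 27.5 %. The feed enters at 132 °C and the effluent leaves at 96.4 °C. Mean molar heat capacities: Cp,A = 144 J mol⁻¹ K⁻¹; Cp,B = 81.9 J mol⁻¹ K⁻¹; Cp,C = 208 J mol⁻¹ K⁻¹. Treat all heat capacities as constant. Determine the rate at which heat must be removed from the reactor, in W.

Q_out = 41000 W

Extent of reaction ξ = 0.275 × 55.0 = 15.125 mol/min
Reaction term: ξ·ΔH°_rxn = 15.125 × -132 = -1996.5 kJ/min
Sensible, feed 132→25 °C: -1329.4 kJ/min
Outlet flows (mol/min): A 39.875, B 39.875, C 15.125
Sensible, products 25→96.4 °C: 867.78 kJ/min
Q = ΔH = -2458.1 kJ/min = -40.969 kW
Heat removed = 40969 W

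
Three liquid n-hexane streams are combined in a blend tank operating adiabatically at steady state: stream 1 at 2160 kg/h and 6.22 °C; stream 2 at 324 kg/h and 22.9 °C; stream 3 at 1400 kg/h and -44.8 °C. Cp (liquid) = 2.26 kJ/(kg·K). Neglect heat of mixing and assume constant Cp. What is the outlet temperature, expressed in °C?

Energy balance with Q = 0: Σ ṁᵢCp,ᵢ(T_out − Tᵢ) = 0
Σ ṁᵢCp,ᵢTᵢ = 2160×2.26×6.22 + 324×2.26×22.9 + 1400×2.26×-44.8 = -94615
Σ ṁᵢCp,ᵢ = 2160×2.26 + 324×2.26 + 1400×2.26 = 8777.8
T_out = -94615 / 8777.8 = -10.779 °C

T_out = -10.8 °C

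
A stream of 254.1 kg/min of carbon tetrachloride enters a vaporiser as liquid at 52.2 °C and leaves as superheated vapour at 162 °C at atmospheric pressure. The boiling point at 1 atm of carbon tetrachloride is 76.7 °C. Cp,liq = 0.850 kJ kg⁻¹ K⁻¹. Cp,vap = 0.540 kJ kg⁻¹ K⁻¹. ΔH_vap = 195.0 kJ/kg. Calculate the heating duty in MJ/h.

liquid 52.2→76.7 °C: 20.825 kJ/kg
vaporisation at 76.7 °C: 195 kJ/kg
vapour 76.7→162 °C: 46.062 kJ/kg
Δh = 20.825 + 195 + 46.062 = 261.89 kJ/kg
Q = ṁ·Δh = 254.1 kg/min × 261.89 kJ/kg = 66545 kJ/min
|Q| = 1109.1 kW = 3992.7 MJ/h

Q = 3990 MJ/h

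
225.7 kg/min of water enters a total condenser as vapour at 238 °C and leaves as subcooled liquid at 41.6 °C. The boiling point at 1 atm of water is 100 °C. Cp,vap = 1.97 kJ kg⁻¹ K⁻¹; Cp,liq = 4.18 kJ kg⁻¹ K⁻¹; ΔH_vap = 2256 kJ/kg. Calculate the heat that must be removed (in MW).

vapour 238→100 °C: -271.86 kJ/kg
condensation at 100 °C: -2256 kJ/kg
liquid 100→41.6 °C: -244.11 kJ/kg
Δh = -271.86 + -2256 + -244.11 = -2772 kJ/kg
Q = ṁ·Δh = 225.7 kg/min × -2772 kJ/kg = -625630 kJ/min
|Q| = 10427 kW = 10.427 MW

Q_c = 10.4 MW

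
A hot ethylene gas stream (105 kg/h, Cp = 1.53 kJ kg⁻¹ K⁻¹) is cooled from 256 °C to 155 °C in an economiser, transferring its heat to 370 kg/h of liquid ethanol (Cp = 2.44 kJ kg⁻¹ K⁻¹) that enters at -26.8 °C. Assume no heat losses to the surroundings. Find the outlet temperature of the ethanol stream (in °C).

Heat released by hot stream: Q = 105 × 1.53 × (256 − 155) = 16226 kJ/h
Energy balance on cold side (adiabatic exchanger): Q = ṁ_c·Cp_c·(T_c,out − T_c,in)
T_c,out = -26.8 + 16226/(370 × 2.44) = -8.8274 °C

T_c,out = -8.83 °C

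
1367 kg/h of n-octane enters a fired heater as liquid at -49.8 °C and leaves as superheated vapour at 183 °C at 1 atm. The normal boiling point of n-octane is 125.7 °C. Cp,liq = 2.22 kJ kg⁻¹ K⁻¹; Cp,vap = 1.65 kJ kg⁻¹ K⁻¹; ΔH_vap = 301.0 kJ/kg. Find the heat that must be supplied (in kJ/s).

liquid -49.8→125.7 °C: 389.61 kJ/kg
vaporisation at 125.7 °C: 301 kJ/kg
vapour 125.7→183 °C: 94.545 kJ/kg
Δh = 389.61 + 301 + 94.545 = 785.15 kJ/kg
Q = ṁ·Δh = 1367 kg/h × 785.15 kJ/kg = 1.0733e+06 kJ/h
|Q| = 298.14 kW

Q = 298 kJ/s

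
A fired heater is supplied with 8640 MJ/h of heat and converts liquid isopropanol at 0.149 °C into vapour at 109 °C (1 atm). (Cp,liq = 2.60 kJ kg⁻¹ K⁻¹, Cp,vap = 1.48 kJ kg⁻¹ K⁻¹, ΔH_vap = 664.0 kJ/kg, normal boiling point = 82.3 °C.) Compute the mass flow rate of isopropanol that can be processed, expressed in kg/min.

Δh = 2.60×(82.3−0.149) + 664.0 + 1.48×(109−82.3) = 917.11 kJ/kg
Q = 8640 MJ/h = 2400 kJ/s = 144000 kJ/min
ṁ = Q/Δh = 144000 / 917.11 = 157.02 kg/min

ṁ = 157 kg/min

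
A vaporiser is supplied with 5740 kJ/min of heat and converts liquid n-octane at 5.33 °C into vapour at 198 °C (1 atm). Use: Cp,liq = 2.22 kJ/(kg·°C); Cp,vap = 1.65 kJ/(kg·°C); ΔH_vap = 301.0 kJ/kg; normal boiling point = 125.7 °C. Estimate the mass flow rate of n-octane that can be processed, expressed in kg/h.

ṁ = 501 kg/h

Δh = 2.22×(125.7−5.33) + 301.0 + 1.65×(198−125.7) = 687.52 kJ/kg
Q = 5740 kJ/min = 95.667 kJ/s = 344400 kJ/h
ṁ = Q/Δh = 344400 / 687.52 = 500.93 kg/h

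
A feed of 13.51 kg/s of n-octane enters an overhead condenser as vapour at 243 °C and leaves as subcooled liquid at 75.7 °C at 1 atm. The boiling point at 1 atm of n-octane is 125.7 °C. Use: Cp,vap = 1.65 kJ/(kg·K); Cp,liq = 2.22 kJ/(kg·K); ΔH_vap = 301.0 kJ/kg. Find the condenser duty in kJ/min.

Q_c = 491000 kJ/min

vapour 243→125.7 °C: -193.54 kJ/kg
condensation at 125.7 °C: -301 kJ/kg
liquid 125.7→75.7 °C: -111 kJ/kg
Δh = -193.54 + -301 + -111 = -605.54 kJ/kg
Q = ṁ·Δh = 13.51 kg/s × -605.54 kJ/kg = -8180.9 kJ/s
|Q| = 8180.9 kW = 490850 kJ/min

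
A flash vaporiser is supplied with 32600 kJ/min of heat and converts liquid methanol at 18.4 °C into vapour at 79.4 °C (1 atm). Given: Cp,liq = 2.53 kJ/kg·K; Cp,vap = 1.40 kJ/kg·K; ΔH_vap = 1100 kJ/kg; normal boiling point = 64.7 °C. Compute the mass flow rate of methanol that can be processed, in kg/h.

Δh = 2.53×(64.7−18.4) + 1100 + 1.40×(79.4−64.7) = 1237.7 kJ/kg
Q = 32600 kJ/min = 543.33 kJ/s = 1.956e+06 kJ/h
ṁ = Q/Δh = 1.956e+06 / 1237.7 = 1580.3 kg/h

ṁ = 1580 kg/h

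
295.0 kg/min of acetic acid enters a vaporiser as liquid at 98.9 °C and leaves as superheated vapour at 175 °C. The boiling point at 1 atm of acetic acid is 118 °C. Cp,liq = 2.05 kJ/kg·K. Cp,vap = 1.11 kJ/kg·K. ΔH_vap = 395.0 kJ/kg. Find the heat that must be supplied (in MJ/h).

Q = 8800 MJ/h

liquid 98.9→118 °C: 39.155 kJ/kg
vaporisation at 118 °C: 395 kJ/kg
vapour 118→175 °C: 63.27 kJ/kg
Δh = 39.155 + 395 + 63.27 = 497.43 kJ/kg
Q = ṁ·Δh = 295.0 kg/min × 497.43 kJ/kg = 146740 kJ/min
|Q| = 2445.7 kW = 8804.4 MJ/h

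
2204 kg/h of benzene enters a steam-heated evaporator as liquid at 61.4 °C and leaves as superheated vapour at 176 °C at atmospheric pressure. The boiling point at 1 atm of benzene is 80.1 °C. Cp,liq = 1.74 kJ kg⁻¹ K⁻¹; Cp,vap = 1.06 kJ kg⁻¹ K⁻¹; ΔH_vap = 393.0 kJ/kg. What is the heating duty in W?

Q = 323000 W

liquid 61.4→80.1 °C: 32.538 kJ/kg
vaporisation at 80.1 °C: 393 kJ/kg
vapour 80.1→176 °C: 101.65 kJ/kg
Δh = 32.538 + 393 + 101.65 = 527.19 kJ/kg
Q = ṁ·Δh = 2204 kg/h × 527.19 kJ/kg = 1.1619e+06 kJ/h
|Q| = 322.76 kW = 322760 W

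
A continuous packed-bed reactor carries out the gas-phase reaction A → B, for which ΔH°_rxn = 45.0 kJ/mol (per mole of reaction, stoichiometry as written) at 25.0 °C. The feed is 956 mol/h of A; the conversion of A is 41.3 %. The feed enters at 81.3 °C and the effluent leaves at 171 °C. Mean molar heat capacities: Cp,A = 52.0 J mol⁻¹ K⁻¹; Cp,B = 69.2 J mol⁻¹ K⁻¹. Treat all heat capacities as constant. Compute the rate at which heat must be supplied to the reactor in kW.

Extent of reaction ξ = 0.413 × 956 = 394.83 mol/h
Reaction term: ξ·ΔH°_rxn = 394.83 × 45.0 = 17767 kJ/h
Sensible, feed 81.3→25 °C: -2798.8 kJ/h
Outlet flows (mol/h): A 561.17, B 394.83
Sensible, products 25→171 °C: 8249.4 kJ/h
Q = ΔH = 23218 kJ/h = 6.4494 kW
Heat supplied = 6.4494 kW

Q_in = 6.45 kW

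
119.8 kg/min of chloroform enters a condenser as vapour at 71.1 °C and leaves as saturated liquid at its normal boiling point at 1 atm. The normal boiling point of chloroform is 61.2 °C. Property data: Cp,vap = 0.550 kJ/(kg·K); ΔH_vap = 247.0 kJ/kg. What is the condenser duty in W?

Q_c = 504000 W

vapour 71.1→61.2 °C: -5.445 kJ/kg
condensation at 61.2 °C: -247 kJ/kg
Δh = -5.445 + -247 = -252.44 kJ/kg
Q = ṁ·Δh = 119.8 kg/min × -252.44 kJ/kg = -30243 kJ/min
|Q| = 504.05 kW = 504050 W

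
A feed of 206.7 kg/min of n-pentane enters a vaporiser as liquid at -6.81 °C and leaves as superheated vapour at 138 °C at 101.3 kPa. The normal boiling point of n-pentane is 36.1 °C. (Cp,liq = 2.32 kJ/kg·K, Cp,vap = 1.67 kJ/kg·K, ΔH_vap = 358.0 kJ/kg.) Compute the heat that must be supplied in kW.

Q = 2160 kW

liquid -6.81→36.1 °C: 99.551 kJ/kg
vaporisation at 36.1 °C: 358 kJ/kg
vapour 36.1→138 °C: 170.17 kJ/kg
Δh = 99.551 + 358 + 170.17 = 627.72 kJ/kg
Q = ṁ·Δh = 206.7 kg/min × 627.72 kJ/kg = 129750 kJ/min
|Q| = 2162.5 kW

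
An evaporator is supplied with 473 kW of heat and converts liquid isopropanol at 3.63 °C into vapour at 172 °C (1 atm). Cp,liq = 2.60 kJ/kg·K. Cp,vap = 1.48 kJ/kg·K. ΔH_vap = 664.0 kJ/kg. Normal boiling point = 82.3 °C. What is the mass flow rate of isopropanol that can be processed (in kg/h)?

Δh = 2.60×(82.3−3.63) + 664.0 + 1.48×(172−82.3) = 1001.3 kJ/kg
Q = 473 kW = 473 kJ/s = 1.7028e+06 kJ/h
ṁ = Q/Δh = 1.7028e+06 / 1001.3 = 1700.6 kg/h

ṁ = 1700 kg/h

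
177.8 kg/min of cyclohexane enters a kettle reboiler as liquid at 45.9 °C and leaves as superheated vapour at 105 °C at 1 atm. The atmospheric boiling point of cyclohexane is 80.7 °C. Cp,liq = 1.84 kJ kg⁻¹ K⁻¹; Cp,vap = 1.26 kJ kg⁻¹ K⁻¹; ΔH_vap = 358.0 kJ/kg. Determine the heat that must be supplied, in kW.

liquid 45.9→80.7 °C: 64.032 kJ/kg
vaporisation at 80.7 °C: 358 kJ/kg
vapour 80.7→105 °C: 30.618 kJ/kg
Δh = 64.032 + 358 + 30.618 = 452.65 kJ/kg
Q = ṁ·Δh = 177.8 kg/min × 452.65 kJ/kg = 80481 kJ/min
|Q| = 1341.4 kW

Q = 1340 kW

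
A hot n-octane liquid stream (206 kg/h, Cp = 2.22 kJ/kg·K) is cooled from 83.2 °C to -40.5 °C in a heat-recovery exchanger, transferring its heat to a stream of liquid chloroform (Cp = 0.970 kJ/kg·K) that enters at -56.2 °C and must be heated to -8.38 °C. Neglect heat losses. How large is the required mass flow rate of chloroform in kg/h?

ṁ_c = 1220 kg/h

Heat released by hot stream: Q = 206 × 2.22 × (83.2 − -40.5) = 56570 kJ/h
Energy balance on cold side (adiabatic exchanger): Q = ṁ_c·Cp_c·(T_c,out − T_c,in)
ṁ_c = 56570 / [0.970 × (-8.38 − -56.2)] = 1219.6 kg/h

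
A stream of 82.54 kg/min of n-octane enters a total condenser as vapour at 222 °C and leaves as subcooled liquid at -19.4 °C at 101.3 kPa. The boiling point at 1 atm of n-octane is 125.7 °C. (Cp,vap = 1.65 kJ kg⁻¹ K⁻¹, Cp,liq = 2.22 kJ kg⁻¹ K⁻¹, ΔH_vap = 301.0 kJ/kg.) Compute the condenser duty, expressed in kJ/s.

Q_c = 1080 kJ/s

vapour 222→125.7 °C: -158.89 kJ/kg
condensation at 125.7 °C: -301 kJ/kg
liquid 125.7→-19.4 °C: -322.12 kJ/kg
Δh = -158.89 + -301 + -322.12 = -782.02 kJ/kg
Q = ṁ·Δh = 82.54 kg/min × -782.02 kJ/kg = -64548 kJ/min
|Q| = 1075.8 kW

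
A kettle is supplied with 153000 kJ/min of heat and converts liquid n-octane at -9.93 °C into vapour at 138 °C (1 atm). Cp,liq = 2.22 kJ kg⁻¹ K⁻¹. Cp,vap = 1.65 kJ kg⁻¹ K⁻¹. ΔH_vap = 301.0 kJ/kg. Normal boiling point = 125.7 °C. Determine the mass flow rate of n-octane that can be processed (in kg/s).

ṁ = 4.10 kg/s

Δh = 2.22×(125.7−-9.93) + 301.0 + 1.65×(138−125.7) = 622.39 kJ/kg
Q = 153000 kJ/min = 2550 kJ/s = 2550 kJ/s
ṁ = Q/Δh = 2550 / 622.39 = 4.0971 kg/s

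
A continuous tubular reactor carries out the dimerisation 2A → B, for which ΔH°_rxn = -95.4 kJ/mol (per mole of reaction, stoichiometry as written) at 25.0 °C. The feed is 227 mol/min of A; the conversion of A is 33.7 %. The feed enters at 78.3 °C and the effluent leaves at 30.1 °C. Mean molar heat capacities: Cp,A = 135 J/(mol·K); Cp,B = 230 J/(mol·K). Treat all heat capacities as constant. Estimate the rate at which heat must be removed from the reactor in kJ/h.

Extent of reaction ξ = 0.337 × 227 / 2 = 38.25 mol/min
Reaction term: ξ·ΔH°_rxn = 38.25 × -95.4 = -3649 kJ/min
Sensible, feed 78.3→25 °C: -1633.4 kJ/min
Outlet flows (mol/min): A 150.5, B 38.25
Sensible, products 25→30.1 °C: 148.49 kJ/min
Q = ΔH = -5133.9 kJ/min = -85.565 kW
Heat removed = 308030 kJ/h

Q_out = 308000 kJ/h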